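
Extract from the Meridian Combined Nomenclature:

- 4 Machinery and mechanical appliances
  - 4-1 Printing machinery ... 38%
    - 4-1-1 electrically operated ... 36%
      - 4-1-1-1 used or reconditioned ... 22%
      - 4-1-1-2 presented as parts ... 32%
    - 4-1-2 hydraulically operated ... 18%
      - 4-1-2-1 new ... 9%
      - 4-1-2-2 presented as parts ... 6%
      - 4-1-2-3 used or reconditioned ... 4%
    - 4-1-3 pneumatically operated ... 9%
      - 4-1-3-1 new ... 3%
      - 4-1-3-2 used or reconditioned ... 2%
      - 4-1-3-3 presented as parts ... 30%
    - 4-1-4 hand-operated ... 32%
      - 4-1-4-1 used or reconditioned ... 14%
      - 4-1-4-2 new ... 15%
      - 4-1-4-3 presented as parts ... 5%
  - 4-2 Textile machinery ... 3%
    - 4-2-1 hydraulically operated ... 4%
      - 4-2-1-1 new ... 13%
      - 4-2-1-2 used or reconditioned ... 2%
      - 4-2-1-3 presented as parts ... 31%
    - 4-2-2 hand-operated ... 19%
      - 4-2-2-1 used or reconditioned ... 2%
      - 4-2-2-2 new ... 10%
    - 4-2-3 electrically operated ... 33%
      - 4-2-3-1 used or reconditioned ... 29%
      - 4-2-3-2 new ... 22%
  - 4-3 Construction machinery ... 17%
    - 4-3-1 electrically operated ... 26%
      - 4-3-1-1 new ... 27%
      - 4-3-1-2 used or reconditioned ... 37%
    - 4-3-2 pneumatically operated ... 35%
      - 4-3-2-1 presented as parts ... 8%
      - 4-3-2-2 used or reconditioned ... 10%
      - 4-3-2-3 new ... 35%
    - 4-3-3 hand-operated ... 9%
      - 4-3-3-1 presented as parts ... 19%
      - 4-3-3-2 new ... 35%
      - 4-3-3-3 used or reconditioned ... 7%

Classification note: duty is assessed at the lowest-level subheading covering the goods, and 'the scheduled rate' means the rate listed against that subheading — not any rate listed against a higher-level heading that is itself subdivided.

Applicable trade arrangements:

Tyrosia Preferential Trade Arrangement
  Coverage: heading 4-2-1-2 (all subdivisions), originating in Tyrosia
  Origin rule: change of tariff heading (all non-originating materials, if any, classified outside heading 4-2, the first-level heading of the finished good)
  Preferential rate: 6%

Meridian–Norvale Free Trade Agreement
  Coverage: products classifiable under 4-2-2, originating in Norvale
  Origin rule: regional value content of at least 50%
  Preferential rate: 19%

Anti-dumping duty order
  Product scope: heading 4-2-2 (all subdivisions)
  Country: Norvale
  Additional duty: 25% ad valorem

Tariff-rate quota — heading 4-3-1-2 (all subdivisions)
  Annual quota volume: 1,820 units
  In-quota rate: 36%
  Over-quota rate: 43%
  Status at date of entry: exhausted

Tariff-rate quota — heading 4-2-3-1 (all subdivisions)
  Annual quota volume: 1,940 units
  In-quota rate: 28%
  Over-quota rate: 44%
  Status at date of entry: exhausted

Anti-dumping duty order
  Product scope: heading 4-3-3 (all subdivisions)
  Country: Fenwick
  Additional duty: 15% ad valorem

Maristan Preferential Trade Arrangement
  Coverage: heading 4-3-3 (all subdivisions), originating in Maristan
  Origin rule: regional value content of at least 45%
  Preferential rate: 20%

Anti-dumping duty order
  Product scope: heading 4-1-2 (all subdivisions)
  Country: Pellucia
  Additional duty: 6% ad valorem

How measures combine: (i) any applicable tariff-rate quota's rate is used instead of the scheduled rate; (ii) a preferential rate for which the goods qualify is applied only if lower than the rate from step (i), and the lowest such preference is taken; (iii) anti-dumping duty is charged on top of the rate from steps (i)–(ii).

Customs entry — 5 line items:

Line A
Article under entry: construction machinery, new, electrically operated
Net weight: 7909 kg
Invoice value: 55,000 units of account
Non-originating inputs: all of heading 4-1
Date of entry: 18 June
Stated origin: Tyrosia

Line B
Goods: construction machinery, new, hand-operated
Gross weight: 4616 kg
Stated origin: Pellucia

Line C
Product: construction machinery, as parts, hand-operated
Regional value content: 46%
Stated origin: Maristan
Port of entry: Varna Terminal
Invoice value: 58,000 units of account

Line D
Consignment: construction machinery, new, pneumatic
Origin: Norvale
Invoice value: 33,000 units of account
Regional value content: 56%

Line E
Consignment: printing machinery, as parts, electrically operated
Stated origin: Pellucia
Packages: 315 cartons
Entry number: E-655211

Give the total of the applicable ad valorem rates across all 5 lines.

148%

Line A: construction → 4-3; electrically operated → 4-3-1; new → 4-3-1-1. Scheduled 27%. Tyrosia agreement on 4-2-1-2: 4-3-1-1 not covered. → 27%.
Line B: construction → 4-3; hand-operated → 4-3-3; new → 4-3-3-2. Scheduled 35%. No special measure applies. → 35%.
Line C: construction → 4-3; hand-operated → 4-3-3; as parts → 4-3-3-1. Scheduled 19%. Maristan agreement on 4-3-3: RVC ≥ 45% → 20% available; preference 20% not lower than 19% → no reduction. → 19%.
Line D: construction → 4-3; pneumatic → 4-3-2; new → 4-3-2-3. Scheduled 35%. Norvale agreement on 4-2-2: 4-3-2-3 not covered. → 35%.
Line E: printing → 4-1; electrically operated → 4-1-1; as parts → 4-1-1-2. Scheduled 32%. No special measure applies. → 32%.
Sum: 27% + 35% + 19% + 35% + 32% = 148%.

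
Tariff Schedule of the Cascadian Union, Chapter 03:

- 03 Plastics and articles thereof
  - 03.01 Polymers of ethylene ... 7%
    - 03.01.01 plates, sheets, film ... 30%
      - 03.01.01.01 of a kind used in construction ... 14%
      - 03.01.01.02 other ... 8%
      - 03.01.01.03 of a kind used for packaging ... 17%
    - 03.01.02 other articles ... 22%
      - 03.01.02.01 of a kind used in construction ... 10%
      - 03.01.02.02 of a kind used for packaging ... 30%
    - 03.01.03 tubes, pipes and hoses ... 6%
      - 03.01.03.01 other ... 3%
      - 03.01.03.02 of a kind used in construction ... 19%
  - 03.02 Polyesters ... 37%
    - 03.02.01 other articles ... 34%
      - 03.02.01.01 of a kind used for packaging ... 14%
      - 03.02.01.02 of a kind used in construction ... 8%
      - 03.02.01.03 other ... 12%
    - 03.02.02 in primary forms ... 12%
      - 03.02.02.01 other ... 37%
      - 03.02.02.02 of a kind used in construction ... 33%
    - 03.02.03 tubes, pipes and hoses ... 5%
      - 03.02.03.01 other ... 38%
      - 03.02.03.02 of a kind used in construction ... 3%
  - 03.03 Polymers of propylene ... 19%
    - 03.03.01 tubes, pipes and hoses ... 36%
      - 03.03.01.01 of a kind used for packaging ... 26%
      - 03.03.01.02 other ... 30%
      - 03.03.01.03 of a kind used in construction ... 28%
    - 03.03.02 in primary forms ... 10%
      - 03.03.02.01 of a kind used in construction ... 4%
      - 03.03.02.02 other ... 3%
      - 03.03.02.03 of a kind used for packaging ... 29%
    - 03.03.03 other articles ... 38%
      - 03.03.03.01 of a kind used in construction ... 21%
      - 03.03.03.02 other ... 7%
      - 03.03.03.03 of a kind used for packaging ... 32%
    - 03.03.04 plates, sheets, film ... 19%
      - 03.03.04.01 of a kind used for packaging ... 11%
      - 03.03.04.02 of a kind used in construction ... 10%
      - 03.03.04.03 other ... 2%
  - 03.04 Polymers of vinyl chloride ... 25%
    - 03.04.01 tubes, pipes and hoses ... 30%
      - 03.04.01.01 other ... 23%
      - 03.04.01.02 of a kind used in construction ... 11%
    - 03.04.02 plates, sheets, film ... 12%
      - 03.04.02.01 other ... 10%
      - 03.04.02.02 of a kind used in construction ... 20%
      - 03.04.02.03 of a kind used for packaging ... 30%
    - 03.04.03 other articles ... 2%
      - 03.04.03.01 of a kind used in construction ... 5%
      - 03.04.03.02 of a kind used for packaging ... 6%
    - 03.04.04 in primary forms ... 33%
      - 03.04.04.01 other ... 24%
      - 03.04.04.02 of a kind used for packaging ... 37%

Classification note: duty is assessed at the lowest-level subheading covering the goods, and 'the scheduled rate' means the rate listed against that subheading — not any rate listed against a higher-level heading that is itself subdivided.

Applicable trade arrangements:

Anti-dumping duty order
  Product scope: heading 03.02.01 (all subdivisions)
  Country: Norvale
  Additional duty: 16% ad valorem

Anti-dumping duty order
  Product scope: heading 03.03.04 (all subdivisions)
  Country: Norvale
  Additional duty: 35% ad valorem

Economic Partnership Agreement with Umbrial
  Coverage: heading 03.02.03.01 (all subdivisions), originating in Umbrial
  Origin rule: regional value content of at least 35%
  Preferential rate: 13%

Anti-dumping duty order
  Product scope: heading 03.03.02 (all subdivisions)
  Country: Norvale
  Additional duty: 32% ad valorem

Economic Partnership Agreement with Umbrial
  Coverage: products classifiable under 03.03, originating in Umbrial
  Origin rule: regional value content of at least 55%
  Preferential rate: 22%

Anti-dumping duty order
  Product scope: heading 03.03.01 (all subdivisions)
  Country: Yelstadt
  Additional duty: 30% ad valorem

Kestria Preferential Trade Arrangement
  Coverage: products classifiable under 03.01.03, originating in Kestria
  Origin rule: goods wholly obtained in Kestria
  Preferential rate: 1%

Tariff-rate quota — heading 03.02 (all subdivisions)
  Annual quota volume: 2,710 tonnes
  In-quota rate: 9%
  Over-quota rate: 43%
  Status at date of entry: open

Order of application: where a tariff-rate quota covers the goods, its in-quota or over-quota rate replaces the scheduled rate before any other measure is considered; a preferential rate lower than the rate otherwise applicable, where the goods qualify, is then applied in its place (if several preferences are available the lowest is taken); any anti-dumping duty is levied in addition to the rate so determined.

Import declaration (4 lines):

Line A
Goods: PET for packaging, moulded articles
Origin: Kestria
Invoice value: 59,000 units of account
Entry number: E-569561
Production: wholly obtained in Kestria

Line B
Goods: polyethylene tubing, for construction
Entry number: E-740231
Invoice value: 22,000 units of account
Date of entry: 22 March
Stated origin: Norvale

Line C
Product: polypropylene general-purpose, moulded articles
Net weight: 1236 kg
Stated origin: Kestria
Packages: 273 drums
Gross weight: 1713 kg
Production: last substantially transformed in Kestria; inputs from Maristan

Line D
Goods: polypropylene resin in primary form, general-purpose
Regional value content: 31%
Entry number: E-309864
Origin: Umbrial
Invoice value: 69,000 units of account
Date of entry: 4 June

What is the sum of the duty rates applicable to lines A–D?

38%

Line A: PET → 03.02; moulded articles → 03.02.01; for packaging → 03.02.01.01. Scheduled 14%. quota on 03.02 open → in-quota 9%; Kestria agreement on 03.01.03: 03.02.01.01 not covered. → 9%.
Line B: polyethylene → 03.01; tubing → 03.01.03; for construction → 03.01.03.02. Scheduled 19%. No special measure applies. → 19%.
Line C: polypropylene → 03.03; moulded articles → 03.03.03; general-purpose → 03.03.03.02. Scheduled 7%. Kestria agreement on 03.01.03: 03.03.03.02 not covered. → 7%.
Line D: polypropylene → 03.03; resin in primary form → 03.03.02; general-purpose → 03.03.02.02. Scheduled 3%. Umbrial agreement on 03.02.03.01: 03.03.02.02 not covered; Umbrial agreement on 03.03: RVC < 55%. → 3%.
Sum: 9% + 19% + 7% + 3% = 38%.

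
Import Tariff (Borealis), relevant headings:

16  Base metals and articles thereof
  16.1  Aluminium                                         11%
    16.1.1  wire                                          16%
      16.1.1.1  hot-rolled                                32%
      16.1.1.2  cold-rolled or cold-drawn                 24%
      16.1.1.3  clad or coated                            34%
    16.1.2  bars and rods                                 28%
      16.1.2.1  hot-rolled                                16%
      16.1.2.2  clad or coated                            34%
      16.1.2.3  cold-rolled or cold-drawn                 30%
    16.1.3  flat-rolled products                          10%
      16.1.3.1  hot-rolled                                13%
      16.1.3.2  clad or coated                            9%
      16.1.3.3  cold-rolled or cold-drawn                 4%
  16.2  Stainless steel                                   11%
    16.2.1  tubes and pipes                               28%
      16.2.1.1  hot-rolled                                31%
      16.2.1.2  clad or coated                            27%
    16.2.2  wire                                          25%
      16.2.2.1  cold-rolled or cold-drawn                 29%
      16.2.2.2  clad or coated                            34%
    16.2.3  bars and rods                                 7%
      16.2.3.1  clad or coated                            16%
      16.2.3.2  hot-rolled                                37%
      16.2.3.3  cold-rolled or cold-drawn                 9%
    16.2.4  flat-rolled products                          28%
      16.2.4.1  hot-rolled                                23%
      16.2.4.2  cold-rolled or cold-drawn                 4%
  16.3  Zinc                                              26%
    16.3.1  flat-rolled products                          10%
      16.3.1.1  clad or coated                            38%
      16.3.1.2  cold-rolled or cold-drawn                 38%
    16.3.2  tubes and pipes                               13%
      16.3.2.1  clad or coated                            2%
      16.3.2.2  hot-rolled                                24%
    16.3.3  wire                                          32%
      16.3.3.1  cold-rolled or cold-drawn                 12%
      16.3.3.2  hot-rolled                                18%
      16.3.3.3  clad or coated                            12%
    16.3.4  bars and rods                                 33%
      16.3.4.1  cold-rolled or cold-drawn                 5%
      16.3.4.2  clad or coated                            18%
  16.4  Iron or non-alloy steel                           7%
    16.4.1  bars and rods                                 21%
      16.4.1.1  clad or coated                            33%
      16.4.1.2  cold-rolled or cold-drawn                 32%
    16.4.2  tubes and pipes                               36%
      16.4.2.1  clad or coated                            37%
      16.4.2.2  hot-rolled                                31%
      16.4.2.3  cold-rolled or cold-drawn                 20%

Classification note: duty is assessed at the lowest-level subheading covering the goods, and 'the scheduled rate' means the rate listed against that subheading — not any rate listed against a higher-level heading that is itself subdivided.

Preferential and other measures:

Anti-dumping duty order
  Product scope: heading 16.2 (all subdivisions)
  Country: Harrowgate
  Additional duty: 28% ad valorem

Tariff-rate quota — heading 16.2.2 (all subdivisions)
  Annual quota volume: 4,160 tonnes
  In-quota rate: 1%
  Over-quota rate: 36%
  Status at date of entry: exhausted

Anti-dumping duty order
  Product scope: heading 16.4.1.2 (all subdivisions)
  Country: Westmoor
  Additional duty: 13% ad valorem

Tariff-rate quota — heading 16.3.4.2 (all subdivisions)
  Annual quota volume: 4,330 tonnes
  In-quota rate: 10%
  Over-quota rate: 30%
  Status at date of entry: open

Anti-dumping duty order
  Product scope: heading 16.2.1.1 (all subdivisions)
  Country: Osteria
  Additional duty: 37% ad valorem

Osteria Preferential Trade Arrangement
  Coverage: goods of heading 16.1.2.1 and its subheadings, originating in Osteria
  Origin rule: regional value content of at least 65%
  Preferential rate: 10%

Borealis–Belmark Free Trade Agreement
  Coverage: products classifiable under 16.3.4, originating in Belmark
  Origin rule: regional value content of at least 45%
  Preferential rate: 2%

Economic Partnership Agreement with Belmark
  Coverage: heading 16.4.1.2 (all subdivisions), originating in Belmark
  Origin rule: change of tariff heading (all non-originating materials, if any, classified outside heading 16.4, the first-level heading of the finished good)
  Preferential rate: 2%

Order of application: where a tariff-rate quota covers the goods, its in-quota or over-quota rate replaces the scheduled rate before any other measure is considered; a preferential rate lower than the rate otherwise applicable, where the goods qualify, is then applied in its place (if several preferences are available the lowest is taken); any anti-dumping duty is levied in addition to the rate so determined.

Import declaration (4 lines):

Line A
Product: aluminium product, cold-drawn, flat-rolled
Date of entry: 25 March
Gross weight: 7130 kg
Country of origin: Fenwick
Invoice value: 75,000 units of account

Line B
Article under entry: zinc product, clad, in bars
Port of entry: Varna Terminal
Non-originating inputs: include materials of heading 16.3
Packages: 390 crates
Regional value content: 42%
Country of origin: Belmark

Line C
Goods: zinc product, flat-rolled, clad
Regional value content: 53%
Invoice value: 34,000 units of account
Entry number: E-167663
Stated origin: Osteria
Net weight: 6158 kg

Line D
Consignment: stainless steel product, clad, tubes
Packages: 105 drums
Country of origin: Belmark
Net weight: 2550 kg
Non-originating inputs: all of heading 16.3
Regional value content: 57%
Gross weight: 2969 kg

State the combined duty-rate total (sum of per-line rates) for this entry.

79%

Line A: aluminium → 16.1; flat-rolled → 16.1.3; cold-drawn → 16.1.3.3. Scheduled 4%. No special measure applies. → 4%.
Line B: zinc → 16.3; in bars → 16.3.4; clad → 16.3.4.2. Scheduled 18%. quota on 16.3.4.2 open → in-quota 10%; Belmark agreement on 16.3.4: RVC < 45%; Belmark agreement on 16.4.1.2: 16.3.4.2 not covered. → 10%.
Line C: zinc → 16.3; flat-rolled → 16.3.1; clad → 16.3.1.1. Scheduled 38%. Osteria agreement on 16.1.2.1: 16.3.1.1 not covered. → 38%.
Line D: stainless steel → 16.2; tubes → 16.2.1; clad → 16.2.1.2. Scheduled 27%. Belmark agreement on 16.3.4: 16.2.1.2 not covered; Belmark agreement on 16.4.1.2: 16.2.1.2 not covered. → 27%.
Sum: 4% + 10% + 38% + 27% = 79%.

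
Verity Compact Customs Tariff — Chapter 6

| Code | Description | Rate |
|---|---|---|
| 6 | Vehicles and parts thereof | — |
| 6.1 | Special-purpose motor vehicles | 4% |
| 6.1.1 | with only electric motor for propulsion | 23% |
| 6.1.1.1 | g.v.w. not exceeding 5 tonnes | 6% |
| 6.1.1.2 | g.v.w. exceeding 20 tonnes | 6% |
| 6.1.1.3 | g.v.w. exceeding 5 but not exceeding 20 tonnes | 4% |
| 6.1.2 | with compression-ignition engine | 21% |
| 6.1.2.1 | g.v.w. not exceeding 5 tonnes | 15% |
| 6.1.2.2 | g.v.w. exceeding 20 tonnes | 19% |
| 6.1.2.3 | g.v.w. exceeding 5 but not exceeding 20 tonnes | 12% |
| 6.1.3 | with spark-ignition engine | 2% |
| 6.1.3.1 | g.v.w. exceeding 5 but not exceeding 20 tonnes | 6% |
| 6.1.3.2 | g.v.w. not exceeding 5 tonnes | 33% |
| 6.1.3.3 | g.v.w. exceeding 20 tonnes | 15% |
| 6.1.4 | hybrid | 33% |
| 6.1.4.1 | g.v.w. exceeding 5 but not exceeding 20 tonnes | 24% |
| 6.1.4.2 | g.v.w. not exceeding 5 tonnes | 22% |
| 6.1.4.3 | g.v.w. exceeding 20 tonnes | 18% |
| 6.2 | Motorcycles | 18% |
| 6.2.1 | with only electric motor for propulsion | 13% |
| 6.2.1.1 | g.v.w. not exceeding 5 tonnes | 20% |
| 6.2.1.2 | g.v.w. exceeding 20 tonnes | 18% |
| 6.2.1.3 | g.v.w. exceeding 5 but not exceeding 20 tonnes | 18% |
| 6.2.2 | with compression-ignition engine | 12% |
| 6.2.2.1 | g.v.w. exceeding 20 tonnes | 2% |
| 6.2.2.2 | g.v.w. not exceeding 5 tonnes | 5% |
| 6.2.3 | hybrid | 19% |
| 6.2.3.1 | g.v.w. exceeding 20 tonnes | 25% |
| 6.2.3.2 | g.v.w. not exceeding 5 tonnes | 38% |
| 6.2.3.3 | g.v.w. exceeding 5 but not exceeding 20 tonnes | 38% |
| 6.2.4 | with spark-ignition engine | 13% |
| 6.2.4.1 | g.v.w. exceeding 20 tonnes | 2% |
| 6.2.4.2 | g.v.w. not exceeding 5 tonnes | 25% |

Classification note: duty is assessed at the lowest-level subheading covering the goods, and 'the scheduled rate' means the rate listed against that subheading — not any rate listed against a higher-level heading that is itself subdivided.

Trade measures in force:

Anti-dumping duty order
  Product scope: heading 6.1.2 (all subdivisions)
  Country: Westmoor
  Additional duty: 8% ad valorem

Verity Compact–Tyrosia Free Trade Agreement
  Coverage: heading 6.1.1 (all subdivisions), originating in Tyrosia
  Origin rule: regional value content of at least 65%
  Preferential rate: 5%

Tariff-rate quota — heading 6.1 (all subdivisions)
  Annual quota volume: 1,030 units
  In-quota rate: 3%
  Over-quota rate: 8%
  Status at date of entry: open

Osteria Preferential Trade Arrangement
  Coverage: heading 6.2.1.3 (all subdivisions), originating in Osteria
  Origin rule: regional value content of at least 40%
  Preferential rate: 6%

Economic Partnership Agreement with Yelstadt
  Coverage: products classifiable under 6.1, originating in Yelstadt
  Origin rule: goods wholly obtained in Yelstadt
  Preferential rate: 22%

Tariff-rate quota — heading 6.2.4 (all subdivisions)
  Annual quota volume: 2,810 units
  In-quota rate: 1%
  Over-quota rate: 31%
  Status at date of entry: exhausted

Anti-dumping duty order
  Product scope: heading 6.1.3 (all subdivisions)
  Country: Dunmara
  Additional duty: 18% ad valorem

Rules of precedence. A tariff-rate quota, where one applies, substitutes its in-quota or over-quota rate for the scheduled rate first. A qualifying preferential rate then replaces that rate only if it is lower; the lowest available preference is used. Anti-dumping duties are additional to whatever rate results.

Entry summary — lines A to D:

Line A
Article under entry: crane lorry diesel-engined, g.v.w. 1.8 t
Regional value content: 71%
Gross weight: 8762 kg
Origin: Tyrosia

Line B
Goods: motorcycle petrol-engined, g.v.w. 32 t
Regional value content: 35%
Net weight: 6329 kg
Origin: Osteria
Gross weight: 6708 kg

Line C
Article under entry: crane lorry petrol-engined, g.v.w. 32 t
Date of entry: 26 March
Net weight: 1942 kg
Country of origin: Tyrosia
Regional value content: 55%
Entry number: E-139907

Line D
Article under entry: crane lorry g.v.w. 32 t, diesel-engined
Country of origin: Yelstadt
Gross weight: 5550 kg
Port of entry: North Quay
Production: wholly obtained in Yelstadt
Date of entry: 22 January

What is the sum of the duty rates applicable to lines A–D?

Line A: crane lorry → 6.1; diesel-engined → 6.1.2; g.v.w. 1.8 t → 6.1.2.1. Scheduled 15%. quota on 6.1 open → in-quota 3%; Tyrosia agreement on 6.1.1: 6.1.2.1 not covered. → 3%.
Line B: motorcycle → 6.2; petrol-engined → 6.2.4; g.v.w. 32 t → 6.2.4.1. Scheduled 2%. quota on 6.2.4 exhausted → over-quota 31%; Osteria agreement on 6.2.1.3: 6.2.4.1 not covered. → 31%.
Line C: crane lorry → 6.1; petrol-engined → 6.1.3; g.v.w. 32 t → 6.1.3.3. Scheduled 15%. quota on 6.1 open → in-quota 3%; Tyrosia agreement on 6.1.1: 6.1.3.3 not covered. → 3%.
Line D: crane lorry → 6.1; diesel-engined → 6.1.2; g.v.w. 32 t → 6.1.2.2. Scheduled 19%. quota on 6.1 open → in-quota 3%; Yelstadt agreement on 6.1: wholly obtained → 22% available; preference 22% not lower than 3% → no reduction. → 3%.
Sum: 3% + 31% + 3% + 3% = 40%.

40%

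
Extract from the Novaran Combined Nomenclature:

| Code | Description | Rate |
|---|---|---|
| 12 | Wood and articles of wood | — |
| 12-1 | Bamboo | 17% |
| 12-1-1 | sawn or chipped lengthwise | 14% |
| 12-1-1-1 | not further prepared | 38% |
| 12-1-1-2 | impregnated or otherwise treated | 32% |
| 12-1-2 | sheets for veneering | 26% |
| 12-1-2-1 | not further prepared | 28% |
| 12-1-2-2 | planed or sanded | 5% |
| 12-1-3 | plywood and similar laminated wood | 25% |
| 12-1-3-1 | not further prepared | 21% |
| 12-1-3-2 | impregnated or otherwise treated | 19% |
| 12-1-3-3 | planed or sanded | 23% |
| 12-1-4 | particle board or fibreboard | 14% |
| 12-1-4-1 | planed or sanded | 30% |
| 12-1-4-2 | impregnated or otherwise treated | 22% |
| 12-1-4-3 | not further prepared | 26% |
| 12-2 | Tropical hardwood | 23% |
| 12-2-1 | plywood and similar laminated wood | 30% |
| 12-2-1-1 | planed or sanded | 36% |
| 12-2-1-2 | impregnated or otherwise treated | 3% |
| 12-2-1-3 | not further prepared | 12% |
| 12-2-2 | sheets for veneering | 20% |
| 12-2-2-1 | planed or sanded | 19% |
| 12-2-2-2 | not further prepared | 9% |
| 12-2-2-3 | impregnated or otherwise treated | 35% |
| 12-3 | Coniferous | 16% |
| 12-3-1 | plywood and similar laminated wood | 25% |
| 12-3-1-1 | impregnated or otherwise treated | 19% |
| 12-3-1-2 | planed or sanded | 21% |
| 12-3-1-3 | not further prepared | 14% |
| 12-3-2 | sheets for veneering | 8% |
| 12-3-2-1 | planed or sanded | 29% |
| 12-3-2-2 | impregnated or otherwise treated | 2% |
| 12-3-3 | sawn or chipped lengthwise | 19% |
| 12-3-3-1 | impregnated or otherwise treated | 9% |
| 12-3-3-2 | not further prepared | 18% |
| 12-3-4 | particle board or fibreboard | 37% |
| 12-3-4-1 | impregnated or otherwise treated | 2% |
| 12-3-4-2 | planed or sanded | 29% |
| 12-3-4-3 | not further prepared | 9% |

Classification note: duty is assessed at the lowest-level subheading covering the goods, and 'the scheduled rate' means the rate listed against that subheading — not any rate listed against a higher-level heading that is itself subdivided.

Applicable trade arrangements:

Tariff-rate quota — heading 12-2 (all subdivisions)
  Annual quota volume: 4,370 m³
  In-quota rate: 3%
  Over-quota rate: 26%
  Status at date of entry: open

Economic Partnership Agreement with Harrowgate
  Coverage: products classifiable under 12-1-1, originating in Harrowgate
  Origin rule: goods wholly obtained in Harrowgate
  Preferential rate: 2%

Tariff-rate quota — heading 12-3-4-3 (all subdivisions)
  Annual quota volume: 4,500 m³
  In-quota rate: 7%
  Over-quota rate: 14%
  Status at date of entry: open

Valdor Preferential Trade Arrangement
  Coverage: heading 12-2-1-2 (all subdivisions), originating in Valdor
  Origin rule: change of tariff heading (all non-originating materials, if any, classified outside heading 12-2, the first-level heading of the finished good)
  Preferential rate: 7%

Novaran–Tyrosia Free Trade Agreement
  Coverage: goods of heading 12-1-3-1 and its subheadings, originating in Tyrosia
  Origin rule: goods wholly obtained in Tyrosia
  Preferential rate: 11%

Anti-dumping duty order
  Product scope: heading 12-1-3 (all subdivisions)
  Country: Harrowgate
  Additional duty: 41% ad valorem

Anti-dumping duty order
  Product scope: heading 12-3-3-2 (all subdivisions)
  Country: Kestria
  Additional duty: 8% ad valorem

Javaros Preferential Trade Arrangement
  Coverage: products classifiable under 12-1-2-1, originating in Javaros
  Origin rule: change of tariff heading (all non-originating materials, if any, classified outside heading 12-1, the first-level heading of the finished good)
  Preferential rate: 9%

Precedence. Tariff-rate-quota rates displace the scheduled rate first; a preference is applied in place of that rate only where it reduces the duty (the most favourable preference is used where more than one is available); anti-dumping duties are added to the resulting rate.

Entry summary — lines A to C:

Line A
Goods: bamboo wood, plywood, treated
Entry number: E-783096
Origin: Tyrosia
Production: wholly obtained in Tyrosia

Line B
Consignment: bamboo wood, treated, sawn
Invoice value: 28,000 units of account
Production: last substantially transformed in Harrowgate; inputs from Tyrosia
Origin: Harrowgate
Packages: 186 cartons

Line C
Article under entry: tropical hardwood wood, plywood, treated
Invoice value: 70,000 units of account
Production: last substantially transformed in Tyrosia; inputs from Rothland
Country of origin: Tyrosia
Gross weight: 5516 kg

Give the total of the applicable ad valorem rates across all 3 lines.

Line A: bamboo → 12-1; plywood → 12-1-3; treated → 12-1-3-2. Scheduled 19%. Tyrosia agreement on 12-1-3-1: 12-1-3-2 not covered. → 19%.
Line B: bamboo → 12-1; sawn → 12-1-1; treated → 12-1-1-2. Scheduled 32%. Harrowgate agreement on 12-1-1: not wholly obtained. → 32%.
Line C: tropical hardwood → 12-2; plywood → 12-2-1; treated → 12-2-1-2. Scheduled 3%. quota on 12-2 open → in-quota 3%; Tyrosia agreement on 12-1-3-1: 12-2-1-2 not covered. → 3%.
Sum: 19% + 32% + 3% = 54%.

54%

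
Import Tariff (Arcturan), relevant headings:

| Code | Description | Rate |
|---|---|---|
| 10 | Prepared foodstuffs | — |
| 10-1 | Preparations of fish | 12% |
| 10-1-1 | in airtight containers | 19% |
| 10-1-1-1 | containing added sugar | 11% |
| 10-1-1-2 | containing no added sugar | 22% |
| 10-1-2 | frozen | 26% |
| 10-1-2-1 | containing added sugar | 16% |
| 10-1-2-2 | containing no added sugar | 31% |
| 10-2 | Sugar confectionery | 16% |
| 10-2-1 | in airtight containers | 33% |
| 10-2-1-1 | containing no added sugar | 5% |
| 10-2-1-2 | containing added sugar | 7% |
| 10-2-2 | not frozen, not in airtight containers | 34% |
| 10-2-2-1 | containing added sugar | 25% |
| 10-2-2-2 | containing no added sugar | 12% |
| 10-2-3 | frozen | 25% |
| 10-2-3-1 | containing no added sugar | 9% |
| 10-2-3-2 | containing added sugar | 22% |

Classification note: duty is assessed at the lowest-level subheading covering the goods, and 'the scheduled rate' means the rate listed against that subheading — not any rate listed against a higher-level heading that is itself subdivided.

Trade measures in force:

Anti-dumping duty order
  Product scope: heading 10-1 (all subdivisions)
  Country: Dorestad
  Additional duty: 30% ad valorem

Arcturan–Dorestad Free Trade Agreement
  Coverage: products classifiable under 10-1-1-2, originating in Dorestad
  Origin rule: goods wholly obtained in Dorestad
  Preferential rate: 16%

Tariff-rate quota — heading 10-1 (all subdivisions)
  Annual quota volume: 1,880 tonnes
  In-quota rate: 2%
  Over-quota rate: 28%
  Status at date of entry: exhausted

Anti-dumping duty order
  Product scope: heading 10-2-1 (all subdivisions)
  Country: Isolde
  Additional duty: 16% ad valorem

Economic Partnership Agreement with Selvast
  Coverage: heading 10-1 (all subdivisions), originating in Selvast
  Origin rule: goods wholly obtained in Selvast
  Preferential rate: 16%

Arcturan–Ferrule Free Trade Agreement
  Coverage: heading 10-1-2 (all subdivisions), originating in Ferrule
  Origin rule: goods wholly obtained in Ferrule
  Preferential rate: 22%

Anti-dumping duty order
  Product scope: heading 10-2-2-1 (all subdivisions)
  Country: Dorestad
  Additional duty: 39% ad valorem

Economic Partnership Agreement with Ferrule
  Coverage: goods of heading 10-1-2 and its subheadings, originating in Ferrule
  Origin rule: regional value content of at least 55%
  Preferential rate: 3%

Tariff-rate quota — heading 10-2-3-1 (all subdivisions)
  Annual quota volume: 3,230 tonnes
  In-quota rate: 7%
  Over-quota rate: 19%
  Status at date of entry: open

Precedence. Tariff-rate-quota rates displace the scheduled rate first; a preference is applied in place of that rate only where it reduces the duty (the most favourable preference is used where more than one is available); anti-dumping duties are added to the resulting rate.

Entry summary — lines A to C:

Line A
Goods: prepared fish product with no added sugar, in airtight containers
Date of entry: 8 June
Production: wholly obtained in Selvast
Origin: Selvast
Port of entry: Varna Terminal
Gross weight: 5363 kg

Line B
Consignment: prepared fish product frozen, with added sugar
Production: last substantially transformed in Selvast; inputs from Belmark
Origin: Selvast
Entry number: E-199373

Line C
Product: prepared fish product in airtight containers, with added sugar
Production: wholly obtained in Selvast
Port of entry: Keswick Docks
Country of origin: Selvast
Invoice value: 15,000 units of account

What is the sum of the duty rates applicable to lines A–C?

60%

Line A: prepared fish product → 10-1; in airtight containers → 10-1-1; with no added sugar → 10-1-1-2. Scheduled 22%. quota on 10-1 exhausted → over-quota 28%; Selvast agreement on 10-1: wholly obtained → 16% available; preferential 16%. → 16%.
Line B: prepared fish product → 10-1; frozen → 10-1-2; with added sugar → 10-1-2-1. Scheduled 16%. quota on 10-1 exhausted → over-quota 28%; Selvast agreement on 10-1: not wholly obtained. → 28%.
Line C: prepared fish product → 10-1; in airtight containers → 10-1-1; with added sugar → 10-1-1-1. Scheduled 11%. quota on 10-1 exhausted → over-quota 28%; Selvast agreement on 10-1: wholly obtained → 16% available; preferential 16%. → 16%.
Sum: 16% + 28% + 16% = 60%.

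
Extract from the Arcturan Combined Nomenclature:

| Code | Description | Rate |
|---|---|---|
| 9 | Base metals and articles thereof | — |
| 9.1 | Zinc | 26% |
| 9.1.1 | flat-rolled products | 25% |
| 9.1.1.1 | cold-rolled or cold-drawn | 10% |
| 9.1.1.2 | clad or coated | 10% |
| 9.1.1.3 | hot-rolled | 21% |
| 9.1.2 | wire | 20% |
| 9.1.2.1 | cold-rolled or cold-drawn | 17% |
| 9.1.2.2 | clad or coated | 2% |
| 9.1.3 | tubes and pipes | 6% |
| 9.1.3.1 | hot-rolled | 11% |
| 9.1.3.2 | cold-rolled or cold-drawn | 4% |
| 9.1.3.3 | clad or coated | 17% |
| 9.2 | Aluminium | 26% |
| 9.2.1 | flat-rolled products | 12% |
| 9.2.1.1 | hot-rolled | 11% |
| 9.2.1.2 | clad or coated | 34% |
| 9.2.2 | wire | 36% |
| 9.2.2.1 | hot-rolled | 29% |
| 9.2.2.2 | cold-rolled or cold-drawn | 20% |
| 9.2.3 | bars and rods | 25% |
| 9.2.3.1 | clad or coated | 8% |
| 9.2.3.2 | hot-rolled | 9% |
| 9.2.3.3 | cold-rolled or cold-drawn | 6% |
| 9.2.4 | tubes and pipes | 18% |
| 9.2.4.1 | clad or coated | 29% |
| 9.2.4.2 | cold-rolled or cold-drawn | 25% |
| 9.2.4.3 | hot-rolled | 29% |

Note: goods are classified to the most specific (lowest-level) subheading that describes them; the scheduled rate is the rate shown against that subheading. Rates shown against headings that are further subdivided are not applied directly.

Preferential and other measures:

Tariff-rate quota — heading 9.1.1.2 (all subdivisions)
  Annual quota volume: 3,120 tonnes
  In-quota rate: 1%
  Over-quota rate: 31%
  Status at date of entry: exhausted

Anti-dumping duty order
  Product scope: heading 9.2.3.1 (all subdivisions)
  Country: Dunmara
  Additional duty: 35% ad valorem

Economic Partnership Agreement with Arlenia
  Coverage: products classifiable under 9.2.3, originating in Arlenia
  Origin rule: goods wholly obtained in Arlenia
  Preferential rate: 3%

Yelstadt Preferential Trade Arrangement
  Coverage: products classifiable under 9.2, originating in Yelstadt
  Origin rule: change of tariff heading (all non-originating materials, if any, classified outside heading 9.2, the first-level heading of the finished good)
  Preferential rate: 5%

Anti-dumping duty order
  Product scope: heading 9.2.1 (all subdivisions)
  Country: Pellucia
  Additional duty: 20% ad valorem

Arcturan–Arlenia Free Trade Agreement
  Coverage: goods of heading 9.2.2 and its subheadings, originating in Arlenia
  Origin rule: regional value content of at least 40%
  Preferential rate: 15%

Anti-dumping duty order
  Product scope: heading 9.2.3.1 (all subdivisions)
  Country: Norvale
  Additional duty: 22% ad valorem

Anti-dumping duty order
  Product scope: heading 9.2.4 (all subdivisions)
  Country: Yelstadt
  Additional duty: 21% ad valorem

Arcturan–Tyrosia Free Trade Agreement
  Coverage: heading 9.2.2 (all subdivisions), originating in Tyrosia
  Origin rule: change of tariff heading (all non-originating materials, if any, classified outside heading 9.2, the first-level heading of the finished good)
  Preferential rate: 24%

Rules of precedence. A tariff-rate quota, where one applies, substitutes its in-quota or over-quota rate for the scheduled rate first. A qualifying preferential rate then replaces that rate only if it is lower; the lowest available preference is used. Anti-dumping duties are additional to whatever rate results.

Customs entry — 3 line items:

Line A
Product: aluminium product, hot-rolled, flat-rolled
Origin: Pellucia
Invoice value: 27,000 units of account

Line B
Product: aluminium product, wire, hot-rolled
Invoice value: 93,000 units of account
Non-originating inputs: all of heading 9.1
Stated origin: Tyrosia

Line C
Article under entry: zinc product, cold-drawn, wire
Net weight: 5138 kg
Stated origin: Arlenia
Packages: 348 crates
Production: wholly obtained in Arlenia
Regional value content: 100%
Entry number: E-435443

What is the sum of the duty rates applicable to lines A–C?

72%

Line A: aluminium → 9.2; flat-rolled → 9.2.1; hot-rolled → 9.2.1.1. Scheduled 11%. anti-dumping (Pellucia, 9.2.1): +20%; total 11% + 20% = 31%. → 31%.
Line B: aluminium → 9.2; wire → 9.2.2; hot-rolled → 9.2.2.1. Scheduled 29%. Tyrosia agreement on 9.2.2: CTH met → 24% available; preferential 24%. → 24%.
Line C: zinc → 9.1; wire → 9.1.2; cold-drawn → 9.1.2.1. Scheduled 17%. Arlenia agreement on 9.2.3: 9.1.2.1 not covered; Arlenia agreement on 9.2.2: 9.1.2.1 not covered. → 17%.
Sum: 31% + 24% + 17% = 72%.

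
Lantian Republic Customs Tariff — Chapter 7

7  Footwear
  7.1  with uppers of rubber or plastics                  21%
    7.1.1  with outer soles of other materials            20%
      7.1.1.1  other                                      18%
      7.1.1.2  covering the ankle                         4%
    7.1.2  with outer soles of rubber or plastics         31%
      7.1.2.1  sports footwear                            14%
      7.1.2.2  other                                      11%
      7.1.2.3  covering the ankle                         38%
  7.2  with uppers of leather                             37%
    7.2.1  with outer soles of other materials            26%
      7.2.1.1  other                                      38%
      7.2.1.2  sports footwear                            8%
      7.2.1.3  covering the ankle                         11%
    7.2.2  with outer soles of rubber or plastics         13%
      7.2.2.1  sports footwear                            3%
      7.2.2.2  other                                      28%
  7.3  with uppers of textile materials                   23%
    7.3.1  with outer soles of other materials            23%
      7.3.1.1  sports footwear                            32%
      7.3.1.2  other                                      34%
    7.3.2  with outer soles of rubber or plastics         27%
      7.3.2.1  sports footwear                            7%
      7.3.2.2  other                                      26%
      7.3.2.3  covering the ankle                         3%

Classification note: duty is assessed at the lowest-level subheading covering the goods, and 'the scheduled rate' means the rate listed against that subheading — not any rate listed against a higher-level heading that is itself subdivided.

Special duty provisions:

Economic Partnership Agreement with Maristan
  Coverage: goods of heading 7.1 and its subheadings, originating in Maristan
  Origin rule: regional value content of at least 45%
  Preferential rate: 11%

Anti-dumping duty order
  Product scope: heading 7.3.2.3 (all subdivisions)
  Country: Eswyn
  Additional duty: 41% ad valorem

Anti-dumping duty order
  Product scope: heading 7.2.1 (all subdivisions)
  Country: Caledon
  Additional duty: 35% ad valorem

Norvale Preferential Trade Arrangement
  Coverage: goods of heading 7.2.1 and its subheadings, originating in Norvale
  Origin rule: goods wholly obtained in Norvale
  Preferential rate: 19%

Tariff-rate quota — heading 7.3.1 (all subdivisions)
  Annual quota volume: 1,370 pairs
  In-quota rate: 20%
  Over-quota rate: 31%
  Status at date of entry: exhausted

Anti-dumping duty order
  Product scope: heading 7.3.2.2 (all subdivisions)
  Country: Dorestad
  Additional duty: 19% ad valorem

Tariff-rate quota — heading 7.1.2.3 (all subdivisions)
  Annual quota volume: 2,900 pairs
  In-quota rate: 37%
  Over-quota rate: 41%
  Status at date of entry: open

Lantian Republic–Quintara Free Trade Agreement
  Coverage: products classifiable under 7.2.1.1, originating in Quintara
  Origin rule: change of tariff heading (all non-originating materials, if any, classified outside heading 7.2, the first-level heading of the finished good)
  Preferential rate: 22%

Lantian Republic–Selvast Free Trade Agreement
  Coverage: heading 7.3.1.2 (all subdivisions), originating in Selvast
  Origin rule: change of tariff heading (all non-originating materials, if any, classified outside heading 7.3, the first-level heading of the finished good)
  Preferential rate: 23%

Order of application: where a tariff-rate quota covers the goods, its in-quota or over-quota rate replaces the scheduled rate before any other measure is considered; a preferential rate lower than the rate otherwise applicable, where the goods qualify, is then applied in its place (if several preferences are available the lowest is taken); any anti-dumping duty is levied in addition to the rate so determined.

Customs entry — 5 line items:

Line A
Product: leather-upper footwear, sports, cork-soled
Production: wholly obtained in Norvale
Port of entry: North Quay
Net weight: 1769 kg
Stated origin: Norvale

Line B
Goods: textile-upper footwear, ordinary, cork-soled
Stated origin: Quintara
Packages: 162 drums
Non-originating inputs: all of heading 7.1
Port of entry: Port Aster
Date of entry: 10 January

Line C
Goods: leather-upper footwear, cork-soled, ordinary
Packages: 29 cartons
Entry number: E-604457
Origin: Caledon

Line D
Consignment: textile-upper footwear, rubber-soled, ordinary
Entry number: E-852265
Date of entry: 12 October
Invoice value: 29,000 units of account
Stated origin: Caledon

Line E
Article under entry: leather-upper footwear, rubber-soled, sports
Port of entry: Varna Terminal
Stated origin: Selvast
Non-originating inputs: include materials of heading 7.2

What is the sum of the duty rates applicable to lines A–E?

Line A: leather-upper → 7.2; cork-soled → 7.2.1; sports → 7.2.1.2. Scheduled 8%. Norvale agreement on 7.2.1: wholly obtained → 19% available; preference 19% not lower than 8% → no reduction. → 8%.
Line B: textile-upper → 7.3; cork-soled → 7.3.1; ordinary → 7.3.1.2. Scheduled 34%. quota on 7.3.1 exhausted → over-quota 31%; Quintara agreement on 7.2.1.1: 7.3.1.2 not covered. → 31%.
Line C: leather-upper → 7.2; cork-soled → 7.2.1; ordinary → 7.2.1.1. Scheduled 38%. anti-dumping (Caledon, 7.2.1): +35%; total 38% + 35% = 73%. → 73%.
Line D: textile-upper → 7.3; rubber-soled → 7.3.2; ordinary → 7.3.2.2. Scheduled 26%. No special measure applies. → 26%.
Line E: leather-upper → 7.2; rubber-soled → 7.2.2; sports → 7.2.2.1. Scheduled 3%. Selvast agreement on 7.3.1.2: 7.2.2.1 not covered. → 3%.
Sum: 8% + 31% + 73% + 26% + 3% = 141%.

141%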